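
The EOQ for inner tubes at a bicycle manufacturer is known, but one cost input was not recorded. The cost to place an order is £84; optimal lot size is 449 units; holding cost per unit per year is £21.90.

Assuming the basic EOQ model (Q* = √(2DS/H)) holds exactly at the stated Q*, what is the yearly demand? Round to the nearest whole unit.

From Q* = √(2DS/H) ⇒ Q*² = 2DS/H.
D = Q²H / (2S) = 449² × 21.9 / (2 × 84) = 26,280.13

26,280 units per year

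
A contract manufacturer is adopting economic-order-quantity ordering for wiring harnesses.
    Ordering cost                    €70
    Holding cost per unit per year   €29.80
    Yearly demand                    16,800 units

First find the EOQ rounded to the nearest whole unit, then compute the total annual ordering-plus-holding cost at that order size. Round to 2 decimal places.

Optimal lot size Q* = (2 × 16,800 × €70 / €29.8)^½ ≈ 280.94 → Q = 281 units
Orders/yr = 16,800/281 = 59.786; ordering cost = 59.786 × €70 = €4,185.05
Average inventory = 281/2 = 140.5; holding cost = 140.5 × €29.8 = €4,186.90
Total = €4,185.05 + €4,186.90 = €8,371.95

€8,371.95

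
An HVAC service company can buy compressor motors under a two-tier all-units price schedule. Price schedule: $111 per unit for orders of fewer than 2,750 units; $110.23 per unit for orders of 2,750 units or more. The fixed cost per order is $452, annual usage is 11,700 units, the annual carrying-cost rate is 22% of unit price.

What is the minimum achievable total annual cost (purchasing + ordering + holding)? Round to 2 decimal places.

$1,314,771.26

H₁ = 22%×$111 = $24.4200;  H₂ = 22%×$110.23 = $24.2506
EOQ₁ = √(2×11,700×452/24.4200) = 658.12  (< 2,750, feasible at tier 1)
EOQ₂ = √(2×11,700×452/24.2506) = 660.41  (< 2,750 → use Q = 2,750 at tier-2 price)
TC(tier 1 (EOQ₁), Q≈658.1) = $1,314,771.26
TC(tier 2, Q≈2,750.0) = $1,324,958.63
Minimum at tier 1 (EOQ₁): $1,314,771.26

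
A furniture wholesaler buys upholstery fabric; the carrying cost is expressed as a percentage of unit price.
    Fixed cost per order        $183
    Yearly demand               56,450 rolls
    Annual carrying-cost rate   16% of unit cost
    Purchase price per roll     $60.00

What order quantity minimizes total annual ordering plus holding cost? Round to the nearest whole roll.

Carrying cost H = $60 × 16% = $9.6000/roll/yr
Q* = √(2·D·S / H) = √(2·56,450·183 / 9.6) = √2,152,156.2 ≈ 1,467.02

1,467 rolls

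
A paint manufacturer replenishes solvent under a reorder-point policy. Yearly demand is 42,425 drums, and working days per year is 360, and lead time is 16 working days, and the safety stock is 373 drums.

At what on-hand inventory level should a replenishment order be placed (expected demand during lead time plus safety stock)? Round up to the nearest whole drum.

Daily demand d = 42,425 / 360 = 117.847 drums/day
Demand during lead time = 117.847 × 16 = 1,885.56
Reorder point = 1,885.56 + 373 = 2,258.56 → round up

2,259 drums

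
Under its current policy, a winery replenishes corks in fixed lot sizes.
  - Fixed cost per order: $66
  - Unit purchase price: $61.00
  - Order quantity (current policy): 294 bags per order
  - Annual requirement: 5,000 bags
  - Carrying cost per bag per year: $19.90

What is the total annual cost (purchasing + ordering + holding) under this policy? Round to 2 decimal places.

$309,047.75

Ordering: D/Q × S = 5,000/294 × $66 = $1,122.45
Holding:  Q/2 × H = 294/2 × $19.9 = $2,925.30
Purchase cost = D·C = 5,000 × 61 = $305,000.00
Total = $1,122.45 + $2,925.30 + $305,000.00 = $309,047.75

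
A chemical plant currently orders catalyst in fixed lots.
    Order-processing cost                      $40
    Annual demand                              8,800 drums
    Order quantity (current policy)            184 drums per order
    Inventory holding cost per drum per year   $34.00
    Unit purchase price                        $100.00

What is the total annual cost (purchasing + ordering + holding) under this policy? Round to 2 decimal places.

$885,041.04

Annual ordering cost = (D/Q)·S = (8,800/184) × 40 = $1,913.04
Annual holding cost  = (Q/2)·H = (184/2) × 34 = $3,128.00
Purchase cost = D·C = 8,800 × 100 = $880,000.00
Total = $1,913.04 + $3,128.00 + $880,000.00 = $885,041.04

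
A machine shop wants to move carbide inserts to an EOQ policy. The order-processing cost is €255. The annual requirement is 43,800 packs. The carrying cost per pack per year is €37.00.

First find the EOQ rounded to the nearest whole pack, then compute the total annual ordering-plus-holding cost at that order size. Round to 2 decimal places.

Q* = √(2·D·S / H) = √(2·43,800·255 / 37) = √603,729.7 ≈ 777.00 → Q = 777 packs
Annual ordering cost = (D/Q)·S = (43,800/777) × 255 = €14,374.52
Annual holding cost  = (Q/2)·H = (777/2) × 37 = €14,374.50
Total = €14,374.52 + €14,374.50 = €28,749.02

€28,749.02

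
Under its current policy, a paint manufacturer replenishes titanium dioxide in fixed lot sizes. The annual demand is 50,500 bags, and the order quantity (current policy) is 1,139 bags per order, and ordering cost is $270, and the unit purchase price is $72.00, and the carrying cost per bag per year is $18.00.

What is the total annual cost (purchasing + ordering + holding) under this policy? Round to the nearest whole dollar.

$3,658,222

Ordering: D/Q × S = 50,500/1,139 × $270 = $11,971.03
Holding:  Q/2 × H = 1,139/2 × $18 = $10,251.00
Purchase cost = D·C = 50,500 × 72 = $3,636,000.00
Total = $11,971.03 + $10,251.00 + $3,636,000.00 = $3,658,222.03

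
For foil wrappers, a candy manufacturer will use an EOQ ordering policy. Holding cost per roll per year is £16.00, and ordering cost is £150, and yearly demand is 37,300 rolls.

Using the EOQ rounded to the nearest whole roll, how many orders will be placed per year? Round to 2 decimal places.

Q* = √(2·D·S / H) = √(2·37,300·150 / 16) = √699,375.0 ≈ 836.29 → Q = 836
Orders per year = D/Q = 37,300 / 836 = 44.617

44.62 orders per year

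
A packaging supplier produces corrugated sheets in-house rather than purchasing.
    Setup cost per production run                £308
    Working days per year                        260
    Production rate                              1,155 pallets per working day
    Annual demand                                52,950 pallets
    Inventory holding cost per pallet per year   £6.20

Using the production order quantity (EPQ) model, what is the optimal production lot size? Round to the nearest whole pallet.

d = 52,950/260 = 203.6538 pallets/day;  effective holding cost H(1 − d/p) = 6.2·(1 − 203.6538/1155) = 5.10679
Q* = √(2DS / H_eff) = √(2·52,950·308 / 5.10679) ≈ 2,527.26

2,527 pallets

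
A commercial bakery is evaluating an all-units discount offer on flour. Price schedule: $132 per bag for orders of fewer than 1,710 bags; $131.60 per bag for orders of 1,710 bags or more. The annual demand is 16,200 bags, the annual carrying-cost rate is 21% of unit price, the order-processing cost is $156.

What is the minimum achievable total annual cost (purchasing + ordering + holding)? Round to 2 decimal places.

$2,150,236.72

H₁ = 21%×$132 = $27.7200;  H₂ = 21%×$131.60 = $27.6360
EOQ₁ = √(2×16,200×156/27.7200) = 427.01  (< 1,710, feasible at tier 1)
EOQ₂ = √(2×16,200×156/27.6360) = 427.66  (< 1,710 → use Q = 1,710 at tier-2 price)
TC(tier 1 (EOQ₁), Q≈427.0) = $2,150,236.72
TC(tier 2, Q≈1,710.0) = $2,157,026.67
Minimum at tier 1 (EOQ₁): $2,150,236.72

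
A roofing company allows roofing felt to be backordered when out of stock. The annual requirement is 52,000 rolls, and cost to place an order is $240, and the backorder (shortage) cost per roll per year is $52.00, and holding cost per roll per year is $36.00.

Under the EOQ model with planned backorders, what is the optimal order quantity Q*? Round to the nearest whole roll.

Q* = √(2DS/H) · √((H + b)/b)
   = √(2 × 52,000 × 240 / 36) · √((36 + 52) / 52)
   = 832.666 × 1.3009 ≈ 1,083.21

1,083 rolls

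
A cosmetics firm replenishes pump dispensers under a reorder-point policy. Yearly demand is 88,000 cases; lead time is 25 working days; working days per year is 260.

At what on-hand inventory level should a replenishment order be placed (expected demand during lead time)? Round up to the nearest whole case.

8,462 cases

Daily demand d = 88,000 / 260 = 338.462 cases/day
Demand during lead time = 338.462 × 25 = 8,461.54
Reorder point = 8,461.54 → round up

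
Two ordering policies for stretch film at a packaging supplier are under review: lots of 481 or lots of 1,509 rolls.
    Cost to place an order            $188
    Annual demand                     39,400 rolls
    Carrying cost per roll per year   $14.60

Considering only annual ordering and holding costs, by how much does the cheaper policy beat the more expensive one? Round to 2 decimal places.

Annual cost at Q: ordering D·S/Q plus holding Q·H/2.
TC(481) = (39,400/481)×188 + (481/2)×14.6 = $18,910.88
TC(1,509) = (39,400/1,509)×188 + (1,509/2)×14.6 = $15,924.38
|ΔTC| = |$18,910.88 − $15,924.38| = $2,986.50

$2,986.50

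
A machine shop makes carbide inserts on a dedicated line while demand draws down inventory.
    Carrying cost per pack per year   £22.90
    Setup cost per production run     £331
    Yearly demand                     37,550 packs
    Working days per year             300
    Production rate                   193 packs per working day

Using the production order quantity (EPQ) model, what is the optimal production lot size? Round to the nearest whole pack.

d = 37,550/300 = 125.1667 packs/day;  effective holding cost H(1 − d/p) = 22.9·(1 − 125.1667/193) = 8.04862
Q* = √(2DS / H_eff) = √(2·37,550·331 / 8.04862) ≈ 1,757.41

1,757 packs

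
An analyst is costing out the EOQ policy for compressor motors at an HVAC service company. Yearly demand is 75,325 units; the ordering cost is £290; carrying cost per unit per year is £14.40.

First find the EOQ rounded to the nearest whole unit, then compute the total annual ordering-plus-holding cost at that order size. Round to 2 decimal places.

Q* = √(2·D·S / H) = √(2·75,325·290 / 14.4) = √3,033,923.6 ≈ 1,741.82 → Q = 1,742 units
Ordering: D/Q × S = 75,325/1,742 × £290 = £12,539.75
Holding:  Q/2 × H = 1,742/2 × £14.4 = £12,542.40
Total = £12,539.75 + £12,542.40 = £25,082.15

£25,082.15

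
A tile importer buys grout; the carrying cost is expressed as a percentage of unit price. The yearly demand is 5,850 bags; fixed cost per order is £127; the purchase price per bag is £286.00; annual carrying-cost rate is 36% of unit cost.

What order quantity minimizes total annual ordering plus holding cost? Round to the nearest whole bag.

120 bags

Carrying cost H = £286 × 36% = £102.9600/bag/yr
Optimal lot size Q* = (2 × 5,850 × £127 / £102.96)^½ ≈ 120.13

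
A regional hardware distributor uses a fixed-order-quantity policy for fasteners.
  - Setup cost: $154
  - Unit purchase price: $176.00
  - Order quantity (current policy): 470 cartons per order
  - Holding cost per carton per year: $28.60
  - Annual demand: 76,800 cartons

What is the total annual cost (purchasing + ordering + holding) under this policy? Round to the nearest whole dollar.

$13,548,685

Orders/yr = 76,800/470 = 163.404; ordering cost = 163.404 × $154 = $25,164.26
Average inventory = 470/2 = 235; holding cost = 235 × $28.6 = $6,721.00
Purchase cost = D·C = 76,800 × 176 = $13,516,800.00
Total = $25,164.26 + $6,721.00 + $13,516,800.00 = $13,548,685.26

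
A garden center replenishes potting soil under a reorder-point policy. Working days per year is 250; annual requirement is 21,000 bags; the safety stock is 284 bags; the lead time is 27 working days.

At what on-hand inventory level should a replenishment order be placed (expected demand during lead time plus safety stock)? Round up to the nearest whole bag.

2,552 bags

Daily demand d = 21,000 / 250 = 84.000 bags/day
Demand during lead time = 84.000 × 27 = 2,268.00
Reorder point = 2,268.00 + 284 = 2,552.00 → round up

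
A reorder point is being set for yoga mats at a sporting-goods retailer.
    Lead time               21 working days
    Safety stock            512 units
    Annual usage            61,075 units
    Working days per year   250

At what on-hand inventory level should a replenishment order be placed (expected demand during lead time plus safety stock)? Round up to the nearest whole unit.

Daily demand d = 61,075 / 250 = 244.300 units/day
Demand during lead time = 244.300 × 21 = 5,130.30
Reorder point = 5,130.30 + 512 = 5,642.30 → round up

5,643 units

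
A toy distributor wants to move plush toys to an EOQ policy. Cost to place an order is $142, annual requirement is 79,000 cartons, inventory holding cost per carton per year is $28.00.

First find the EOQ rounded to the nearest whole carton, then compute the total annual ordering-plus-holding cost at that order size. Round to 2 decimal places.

$25,064.08

EOQ = √(2DS/H) = √(2 × 79,000 × 142 / 28)
    = √(801,285.71) ≈ 895.15 → Q = 895 cartons
Orders/yr = 79,000/895 = 88.268; ordering cost = 88.268 × $142 = $12,534.08
Average inventory = 895/2 = 447.5; holding cost = 447.5 × $28 = $12,530.00
Total = $12,534.08 + $12,530.00 = $25,064.08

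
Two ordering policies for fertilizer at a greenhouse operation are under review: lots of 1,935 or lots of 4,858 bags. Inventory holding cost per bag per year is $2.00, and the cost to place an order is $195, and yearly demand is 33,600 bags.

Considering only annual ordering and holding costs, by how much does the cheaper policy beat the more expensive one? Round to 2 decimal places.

$885.66

Annual cost at Q: ordering D·S/Q plus holding Q·H/2.
TC(1,935) = (33,600/1,935)×195 + (1,935/2)×2 = $5,321.05
TC(4,858) = (33,600/4,858)×195 + (4,858/2)×2 = $6,206.70
|ΔTC| = |$5,321.05 − $6,206.70| = $885.66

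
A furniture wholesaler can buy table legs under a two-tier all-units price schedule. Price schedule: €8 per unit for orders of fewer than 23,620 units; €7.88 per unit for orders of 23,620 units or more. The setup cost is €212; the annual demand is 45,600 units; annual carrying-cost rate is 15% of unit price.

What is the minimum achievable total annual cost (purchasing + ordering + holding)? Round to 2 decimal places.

€369,616.77

H₁ = 15%×€8 = €1.2000;  H₂ = 15%×€7.88 = €1.1820
EOQ₁ = √(2×45,600×212/1.2000) = 4,013.98  (< 23,620, feasible at tier 1)
EOQ₂ = √(2×45,600×212/1.1820) = 4,044.42  (< 23,620 → use Q = 23,620 at tier-2 price)
TC(tier 1 (EOQ₁), Q≈4,014.0) = €369,616.77
TC(tier 2, Q≈23,620.0) = €373,696.70
Minimum at tier 1 (EOQ₁): €369,616.77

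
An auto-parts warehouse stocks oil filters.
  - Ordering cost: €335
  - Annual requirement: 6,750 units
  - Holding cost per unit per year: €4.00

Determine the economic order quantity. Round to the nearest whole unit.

1,063 units

2DS/H = 2·6,750·335/4 = 1,130,625.00
EOQ = √1,130,625.00 ≈ 1,063.31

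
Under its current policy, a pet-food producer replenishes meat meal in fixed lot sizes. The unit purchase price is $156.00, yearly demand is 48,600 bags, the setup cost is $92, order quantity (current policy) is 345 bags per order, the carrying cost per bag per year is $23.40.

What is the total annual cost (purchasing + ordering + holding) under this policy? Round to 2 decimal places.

$7,598,596.50

Annual ordering cost = (D/Q)·S = (48,600/345) × 92 = $12,960.00
Annual holding cost  = (Q/2)·H = (345/2) × 23.4 = $4,036.50
Purchase cost = D·C = 48,600 × 156 = $7,581,600.00
Total = $12,960.00 + $4,036.50 + $7,581,600.00 = $7,598,596.50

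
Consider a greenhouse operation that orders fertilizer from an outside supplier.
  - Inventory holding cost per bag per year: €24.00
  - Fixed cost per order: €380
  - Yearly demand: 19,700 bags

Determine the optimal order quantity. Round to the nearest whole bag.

Q* = √(2·D·S / H) = √(2·19,700·380 / 24) = √623,833.3 ≈ 789.83

790 bags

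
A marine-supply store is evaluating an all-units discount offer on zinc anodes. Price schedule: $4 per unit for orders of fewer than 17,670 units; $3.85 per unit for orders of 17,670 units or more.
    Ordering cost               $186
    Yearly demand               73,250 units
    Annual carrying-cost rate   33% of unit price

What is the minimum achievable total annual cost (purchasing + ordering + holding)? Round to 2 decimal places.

$294,008.42

H₁ = 33%×$4 = $1.3200;  H₂ = 33%×$3.85 = $1.2705
EOQ₁ = √(2×73,250×186/1.3200) = 4,543.48  (< 17,670, feasible at tier 1)
EOQ₂ = √(2×73,250×186/1.2705) = 4,631.14  (< 17,670 → use Q = 17,670 at tier-2 price)
TC(tier 1 (EOQ₁), Q≈4,543.5) = $298,997.39
TC(tier 2, Q≈17,670.0) = $294,008.42
Minimum at tier 2: $294,008.42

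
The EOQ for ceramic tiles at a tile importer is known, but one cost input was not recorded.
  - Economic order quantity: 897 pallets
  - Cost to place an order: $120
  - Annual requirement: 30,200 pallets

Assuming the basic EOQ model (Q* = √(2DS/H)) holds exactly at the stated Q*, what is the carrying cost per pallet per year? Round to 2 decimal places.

EOQ relation: Q² = 2DS/H, so rearrange for the unknown.
H = 2DS / Q² = 2 × 30,200 × 120 / 897² = 9.0081

$9.01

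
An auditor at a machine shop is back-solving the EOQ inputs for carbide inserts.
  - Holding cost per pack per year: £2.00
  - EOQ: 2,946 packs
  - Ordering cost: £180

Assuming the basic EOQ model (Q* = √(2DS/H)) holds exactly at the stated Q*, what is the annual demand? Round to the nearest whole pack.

Since Q* = (2DS/H)^½, squaring gives Q*²·H = 2DS.
D = Q²H / (2S) = 2,946² × 2 / (2 × 180) = 48,216.20

48,216 packs per year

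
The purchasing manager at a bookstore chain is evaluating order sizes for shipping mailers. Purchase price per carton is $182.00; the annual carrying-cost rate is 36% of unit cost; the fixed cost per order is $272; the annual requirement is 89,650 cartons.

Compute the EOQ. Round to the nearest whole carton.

H = i·C = 0.36 × $182 = $65.5200 per carton-year
Q* = √(2·D·S / H) = √(2·89,650·272 / 65.52) = √744,346.8 ≈ 862.76

863 cartons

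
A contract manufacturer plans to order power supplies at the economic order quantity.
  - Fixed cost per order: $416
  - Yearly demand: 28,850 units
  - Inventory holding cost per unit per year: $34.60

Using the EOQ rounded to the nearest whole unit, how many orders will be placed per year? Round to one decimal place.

34.6 orders per year

Optimal lot size Q* = (2 × 28,850 × $416 / $34.6)^½ ≈ 832.91 → Q = 833
Orders per year = D/Q = 28,850 / 833 = 34.634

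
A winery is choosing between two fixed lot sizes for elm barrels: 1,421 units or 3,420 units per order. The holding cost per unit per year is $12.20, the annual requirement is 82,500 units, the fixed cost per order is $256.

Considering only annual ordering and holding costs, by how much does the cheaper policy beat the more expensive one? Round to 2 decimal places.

TC(Q) = (D/Q)S + (Q/2)H
TC(1,421) = (82,500/1,421)×256 + (1,421/2)×12.2 = $23,530.87
TC(3,420) = (82,500/3,420)×256 + (3,420/2)×12.2 = $27,037.44
Cheaper: Q = 1,421.  Difference = $3,506.57

$3,506.57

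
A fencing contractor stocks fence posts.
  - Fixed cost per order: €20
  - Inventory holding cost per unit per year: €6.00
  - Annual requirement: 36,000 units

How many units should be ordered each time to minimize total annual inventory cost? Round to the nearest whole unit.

490 units

EOQ = √(2DS/H) = √(2 × 36,000 × 20 / 6)
    = √(240,000.00) ≈ 489.90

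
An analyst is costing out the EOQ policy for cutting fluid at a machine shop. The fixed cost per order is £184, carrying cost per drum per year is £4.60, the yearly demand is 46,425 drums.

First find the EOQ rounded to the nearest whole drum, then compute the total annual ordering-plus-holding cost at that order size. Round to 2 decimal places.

Optimal lot size Q* = (2 × 46,425 × £184 / £4.6)^½ ≈ 1,927.17 → Q = 1,927 drums
Annual ordering cost = (D/Q)·S = (46,425/1,927) × 184 = £4,432.90
Annual holding cost  = (Q/2)·H = (1,927/2) × 4.6 = £4,432.10
Total = £4,432.90 + £4,432.10 = £8,865.00

£8,865.00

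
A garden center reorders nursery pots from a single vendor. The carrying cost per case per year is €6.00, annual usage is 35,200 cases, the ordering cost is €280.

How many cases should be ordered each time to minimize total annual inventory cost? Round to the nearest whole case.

EOQ = √(2DS/H) = √(2 × 35,200 × 280 / 6)
    = √(3,285,333.33) ≈ 1,812.55

1,813 cases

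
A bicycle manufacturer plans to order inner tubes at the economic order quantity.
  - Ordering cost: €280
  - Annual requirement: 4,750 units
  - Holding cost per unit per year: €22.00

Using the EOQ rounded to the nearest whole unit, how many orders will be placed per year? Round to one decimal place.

13.6 orders per year

2DS/H = 2·4,750·280/22 = 120,909.09
EOQ = √120,909.09 ≈ 347.72 → Q = 348
Orders per year = D/Q = 4,750 / 348 = 13.649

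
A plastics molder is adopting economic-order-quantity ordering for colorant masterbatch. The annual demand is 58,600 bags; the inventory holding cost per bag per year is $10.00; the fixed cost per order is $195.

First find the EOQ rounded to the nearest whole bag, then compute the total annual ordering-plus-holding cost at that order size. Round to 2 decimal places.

Q* = √(2·D·S / H) = √(2·58,600·195 / 10) = √2,285,400.0 ≈ 1,511.75 → Q = 1,512 bags
Orders/yr = 58,600/1,512 = 38.757; ordering cost = 38.757 × $195 = $7,557.54
Average inventory = 1,512/2 = 756; holding cost = 756 × $10 = $7,560.00
Total = $7,557.54 + $7,560.00 = $15,117.54

$15,117.54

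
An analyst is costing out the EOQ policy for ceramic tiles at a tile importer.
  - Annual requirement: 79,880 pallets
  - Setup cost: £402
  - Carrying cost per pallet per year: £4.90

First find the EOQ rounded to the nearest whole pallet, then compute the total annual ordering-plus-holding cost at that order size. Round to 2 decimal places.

£17,739.65

Optimal lot size Q* = (2 × 79,880 × £402 / £4.9)^½ ≈ 3,620.34 → Q = 3,620 pallets
Ordering: D/Q × S = 79,880/3,620 × £402 = £8,870.65
Holding:  Q/2 × H = 3,620/2 × £4.9 = £8,869.00
Total = £8,870.65 + £8,869.00 = £17,739.65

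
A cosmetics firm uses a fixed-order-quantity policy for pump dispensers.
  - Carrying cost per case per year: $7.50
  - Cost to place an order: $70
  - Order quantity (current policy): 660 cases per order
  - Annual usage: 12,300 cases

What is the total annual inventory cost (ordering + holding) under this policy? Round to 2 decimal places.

$3,779.55

Ordering: D/Q × S = 12,300/660 × $70 = $1,304.55
Holding:  Q/2 × H = 660/2 × $7.5 = $2,475.00
Total = $1,304.55 + $2,475.00 = $3,779.55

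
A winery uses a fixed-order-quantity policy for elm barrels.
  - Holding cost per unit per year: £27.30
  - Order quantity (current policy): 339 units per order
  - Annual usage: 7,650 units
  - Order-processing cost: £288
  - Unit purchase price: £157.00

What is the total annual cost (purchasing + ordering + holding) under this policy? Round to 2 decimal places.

£1,212,176.47

Ordering: D/Q × S = 7,650/339 × £288 = £6,499.12
Holding:  Q/2 × H = 339/2 × £27.3 = £4,627.35
Purchase cost = D·C = 7,650 × 157 = £1,201,050.00
Total = £6,499.12 + £4,627.35 + £1,201,050.00 = £1,212,176.47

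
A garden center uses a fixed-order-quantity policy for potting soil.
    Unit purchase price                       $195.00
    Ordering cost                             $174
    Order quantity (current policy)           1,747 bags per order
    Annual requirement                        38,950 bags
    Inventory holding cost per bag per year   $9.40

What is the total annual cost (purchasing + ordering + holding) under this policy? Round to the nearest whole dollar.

$7,607,340

Annual ordering cost = (D/Q)·S = (38,950/1,747) × 174 = $3,879.39
Annual holding cost  = (Q/2)·H = (1,747/2) × 9.4 = $8,210.90
Purchase cost = D·C = 38,950 × 195 = $7,595,250.00
Total = $3,879.39 + $8,210.90 + $7,595,250.00 = $7,607,340.29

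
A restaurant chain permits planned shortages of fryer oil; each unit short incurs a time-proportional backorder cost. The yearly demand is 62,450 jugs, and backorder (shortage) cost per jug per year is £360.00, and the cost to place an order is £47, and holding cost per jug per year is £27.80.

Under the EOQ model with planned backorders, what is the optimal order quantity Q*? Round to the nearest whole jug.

Basic EOQ = √(2·62,450·47/27.8) = 459.524
Backorder adjustment √((H+b)/b) = √((27.8+360)/360) = 1.0379
Q* = 459.524 × 1.0379 ≈ 476.94

477 jugs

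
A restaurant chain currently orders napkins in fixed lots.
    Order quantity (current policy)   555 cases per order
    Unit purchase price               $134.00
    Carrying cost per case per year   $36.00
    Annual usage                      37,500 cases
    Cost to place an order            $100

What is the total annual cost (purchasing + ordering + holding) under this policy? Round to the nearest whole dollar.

$5,041,747

Annual ordering cost = (D/Q)·S = (37,500/555) × 100 = $6,756.76
Annual holding cost  = (Q/2)·H = (555/2) × 36 = $9,990.00
Purchase cost = D·C = 37,500 × 134 = $5,025,000.00
Total = $6,756.76 + $9,990.00 + $5,025,000.00 = $5,041,746.76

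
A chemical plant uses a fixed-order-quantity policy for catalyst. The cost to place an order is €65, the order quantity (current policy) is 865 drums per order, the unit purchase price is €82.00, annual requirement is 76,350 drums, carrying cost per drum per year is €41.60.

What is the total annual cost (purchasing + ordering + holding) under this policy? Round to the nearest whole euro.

Ordering: D/Q × S = 76,350/865 × €65 = €5,737.28
Holding:  Q/2 × H = 865/2 × €41.6 = €17,992.00
Purchase cost = D·C = 76,350 × 82 = €6,260,700.00
Total = €5,737.28 + €17,992.00 + €6,260,700.00 = €6,284,429.28

€6,284,429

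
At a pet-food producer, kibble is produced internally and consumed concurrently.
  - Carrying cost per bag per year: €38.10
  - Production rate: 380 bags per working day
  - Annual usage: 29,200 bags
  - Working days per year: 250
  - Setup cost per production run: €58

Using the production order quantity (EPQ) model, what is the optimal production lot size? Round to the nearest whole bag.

d = 29,200/250 = 116.8000 bags/day;  effective holding cost H(1 − d/p) = 38.1·(1 − 116.8000/380) = 26.38926
Q* = √(2DS / H_eff) = √(2·29,200·58 / 26.38926) ≈ 358.27

358 bags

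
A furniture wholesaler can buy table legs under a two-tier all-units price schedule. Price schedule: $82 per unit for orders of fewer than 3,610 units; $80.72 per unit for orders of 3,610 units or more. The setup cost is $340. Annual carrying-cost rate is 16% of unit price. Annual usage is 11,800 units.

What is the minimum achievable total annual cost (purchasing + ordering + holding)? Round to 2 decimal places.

H₁ = 16%×$82 = $13.1200;  H₂ = 16%×$80.72 = $12.9152
EOQ₁ = √(2×11,800×340/13.1200) = 782.04  (< 3,610, feasible at tier 1)
EOQ₂ = √(2×11,800×340/12.9152) = 788.22  (< 3,610 → use Q = 3,610 at tier-2 price)
TC(tier 1 (EOQ₁), Q≈782.0) = $977,860.35
TC(tier 2, Q≈3,610.0) = $976,919.29
Minimum at tier 2: $976,919.29

$976,919.29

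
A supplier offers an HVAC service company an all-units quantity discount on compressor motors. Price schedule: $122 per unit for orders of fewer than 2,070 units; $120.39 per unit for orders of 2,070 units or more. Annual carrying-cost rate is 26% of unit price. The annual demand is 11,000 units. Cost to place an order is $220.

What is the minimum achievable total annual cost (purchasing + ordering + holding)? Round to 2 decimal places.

H₁ = 26%×$122 = $31.7200;  H₂ = 26%×$120.39 = $31.3014
EOQ₁ = √(2×11,000×220/31.7200) = 390.62  (< 2,070, feasible at tier 1)
EOQ₂ = √(2×11,000×220/31.3014) = 393.22  (< 2,070 → use Q = 2,070 at tier-2 price)
TC(tier 1 (EOQ₁), Q≈390.6) = $1,354,390.51
TC(tier 2, Q≈2,070.0) = $1,357,856.03
Minimum at tier 1 (EOQ₁): $1,354,390.51

$1,354,390.51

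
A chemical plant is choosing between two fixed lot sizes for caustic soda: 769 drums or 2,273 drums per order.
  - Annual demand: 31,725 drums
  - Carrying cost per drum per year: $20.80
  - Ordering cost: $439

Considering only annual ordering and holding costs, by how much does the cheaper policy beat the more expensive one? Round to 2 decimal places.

For each Q, cost = (D/Q)·S + (Q/2)·H.
TC(769) = (31,725/769)×439 + (769/2)×20.8 = $26,108.49
TC(2,273) = (31,725/2,273)×439 + (2,273/2)×20.8 = $29,766.47
Cheaper: Q = 769.  Difference = $3,657.97

$3,657.97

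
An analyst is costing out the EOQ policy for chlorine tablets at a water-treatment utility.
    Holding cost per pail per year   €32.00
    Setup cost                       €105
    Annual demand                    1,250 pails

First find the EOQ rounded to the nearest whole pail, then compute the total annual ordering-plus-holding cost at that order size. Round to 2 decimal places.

€2,898.31

EOQ = √(2DS/H) = √(2 × 1,250 × 105 / 32)
    = √(8,203.12) ≈ 90.57 → Q = 91 pails
Ordering: D/Q × S = 1,250/91 × €105 = €1,442.31
Holding:  Q/2 × H = 91/2 × €32 = €1,456.00
Total = €1,442.31 + €1,456.00 = €2,898.31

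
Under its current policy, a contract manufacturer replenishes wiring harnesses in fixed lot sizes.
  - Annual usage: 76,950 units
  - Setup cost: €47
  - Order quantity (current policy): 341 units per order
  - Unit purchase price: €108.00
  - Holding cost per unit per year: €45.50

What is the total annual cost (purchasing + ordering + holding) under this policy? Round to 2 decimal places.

€8,328,963.76

Annual ordering cost = (D/Q)·S = (76,950/341) × 47 = €10,606.01
Annual holding cost  = (Q/2)·H = (341/2) × 45.5 = €7,757.75
Purchase cost = D·C = 76,950 × 108 = €8,310,600.00
Total = €10,606.01 + €7,757.75 + €8,310,600.00 = €8,328,963.76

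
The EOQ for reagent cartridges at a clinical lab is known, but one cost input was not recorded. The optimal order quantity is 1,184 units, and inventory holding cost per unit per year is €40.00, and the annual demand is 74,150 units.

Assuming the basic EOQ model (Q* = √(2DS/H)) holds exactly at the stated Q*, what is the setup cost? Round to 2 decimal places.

€378.11

EOQ relation: Q² = 2DS/H, so rearrange for the unknown.
S = Q²H / (2D) = 1,184² × 40 / (2 × 74,150) = 378.1136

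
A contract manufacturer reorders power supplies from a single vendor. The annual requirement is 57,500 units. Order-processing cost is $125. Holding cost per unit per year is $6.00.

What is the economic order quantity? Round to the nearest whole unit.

1,548 units

EOQ = √(2DS/H) = √(2 × 57,500 × 125 / 6)
    = √(2,395,833.33) ≈ 1,547.85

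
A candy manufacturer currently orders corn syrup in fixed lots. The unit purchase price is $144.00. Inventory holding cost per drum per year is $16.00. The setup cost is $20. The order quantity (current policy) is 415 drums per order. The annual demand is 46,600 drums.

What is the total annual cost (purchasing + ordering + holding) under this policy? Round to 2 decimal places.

Ordering: D/Q × S = 46,600/415 × $20 = $2,245.78
Holding:  Q/2 × H = 415/2 × $16 = $3,320.00
Purchase cost = D·C = 46,600 × 144 = $6,710,400.00
Total = $2,245.78 + $3,320.00 + $6,710,400.00 = $6,715,965.78

$6,715,965.78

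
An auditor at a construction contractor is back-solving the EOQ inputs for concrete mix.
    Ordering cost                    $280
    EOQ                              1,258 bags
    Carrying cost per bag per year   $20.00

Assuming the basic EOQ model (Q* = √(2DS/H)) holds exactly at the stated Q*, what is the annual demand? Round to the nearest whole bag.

EOQ relation: Q² = 2DS/H, so rearrange for the unknown.
D = Q²H / (2S) = 1,258² × 20 / (2 × 280) = 56,520.14

56,520 bags per year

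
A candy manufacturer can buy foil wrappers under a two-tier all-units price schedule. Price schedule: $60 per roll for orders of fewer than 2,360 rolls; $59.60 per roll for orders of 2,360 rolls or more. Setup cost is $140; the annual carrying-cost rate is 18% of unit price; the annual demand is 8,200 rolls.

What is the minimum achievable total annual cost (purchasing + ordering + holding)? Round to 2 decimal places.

H₁ = 18%×$60 = $10.8000;  H₂ = 18%×$59.60 = $10.7280
EOQ₁ = √(2×8,200×140/10.8000) = 461.08  (< 2,360, feasible at tier 1)
EOQ₂ = √(2×8,200×140/10.7280) = 462.62  (< 2,360 → use Q = 2,360 at tier-2 price)
TC(tier 1 (EOQ₁), Q≈461.1) = $496,979.64
TC(tier 2, Q≈2,360.0) = $501,865.48
Minimum at tier 1 (EOQ₁): $496,979.64

$496,979.64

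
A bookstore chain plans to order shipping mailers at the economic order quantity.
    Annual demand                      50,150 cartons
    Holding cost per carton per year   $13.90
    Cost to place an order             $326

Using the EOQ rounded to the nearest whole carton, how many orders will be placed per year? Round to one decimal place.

Q* = √(2·D·S / H) = √(2·50,150·326 / 13.9) = √2,352,359.7 ≈ 1,533.74 → Q = 1,534
Orders per year = D/Q = 50,150 / 1,534 = 32.692

32.7 orders per year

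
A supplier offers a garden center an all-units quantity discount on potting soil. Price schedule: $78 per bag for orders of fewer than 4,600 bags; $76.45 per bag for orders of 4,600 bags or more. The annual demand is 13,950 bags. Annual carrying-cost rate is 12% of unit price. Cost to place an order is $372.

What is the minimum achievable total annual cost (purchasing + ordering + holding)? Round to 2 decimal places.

$1,088,705.83

H₁ = 12%×$78 = $9.3600;  H₂ = 12%×$76.45 = $9.1740
EOQ₁ = √(2×13,950×372/9.3600) = 1,053.02  (< 4,600, feasible at tier 1)
EOQ₂ = √(2×13,950×372/9.1740) = 1,063.64  (< 4,600 → use Q = 4,600 at tier-2 price)
TC(tier 1 (EOQ₁), Q≈1,053.0) = $1,097,956.25
TC(tier 2, Q≈4,600.0) = $1,088,705.83
Minimum at tier 2: $1,088,705.83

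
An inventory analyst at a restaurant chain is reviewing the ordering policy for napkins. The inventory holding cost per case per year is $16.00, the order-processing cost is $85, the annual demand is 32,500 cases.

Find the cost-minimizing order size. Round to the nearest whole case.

588 cases

Optimal lot size Q* = (2 × 32,500 × $85 / $16)^½ ≈ 587.63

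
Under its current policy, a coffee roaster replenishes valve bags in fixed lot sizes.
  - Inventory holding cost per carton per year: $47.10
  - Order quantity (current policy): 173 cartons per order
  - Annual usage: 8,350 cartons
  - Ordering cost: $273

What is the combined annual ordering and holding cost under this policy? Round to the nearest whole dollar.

Ordering: D/Q × S = 8,350/173 × $273 = $13,176.59
Holding:  Q/2 × H = 173/2 × $47.1 = $4,074.15
Total = $13,176.59 + $4,074.15 = $17,250.74

$17,251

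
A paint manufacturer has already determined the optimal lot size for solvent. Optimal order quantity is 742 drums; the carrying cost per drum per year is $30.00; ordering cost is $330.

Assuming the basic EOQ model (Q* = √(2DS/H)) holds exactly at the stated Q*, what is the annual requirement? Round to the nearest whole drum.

25,026 drums per year

From Q* = √(2DS/H) ⇒ Q*² = 2DS/H.
D = Q²H / (2S) = 742² × 30 / (2 × 330) = 25,025.64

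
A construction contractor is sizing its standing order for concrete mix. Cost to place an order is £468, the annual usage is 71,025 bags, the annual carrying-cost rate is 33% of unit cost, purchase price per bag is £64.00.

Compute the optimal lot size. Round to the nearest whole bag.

H = i·C = 0.33 × £64 = £21.1200 per bag-year
EOQ = √(2DS/H) = √(2 × 71,025 × 468 / 21.12)
    = √(3,147,698.86) ≈ 1,774.18

1,774 bags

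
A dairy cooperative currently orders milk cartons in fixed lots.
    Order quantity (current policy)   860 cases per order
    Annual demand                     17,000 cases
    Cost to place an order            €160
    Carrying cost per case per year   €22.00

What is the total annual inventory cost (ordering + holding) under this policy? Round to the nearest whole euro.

Annual ordering cost = (D/Q)·S = (17,000/860) × 160 = €3,162.79
Annual holding cost  = (Q/2)·H = (860/2) × 22 = €9,460.00
Total = €3,162.79 + €9,460.00 = €12,622.79

€12,623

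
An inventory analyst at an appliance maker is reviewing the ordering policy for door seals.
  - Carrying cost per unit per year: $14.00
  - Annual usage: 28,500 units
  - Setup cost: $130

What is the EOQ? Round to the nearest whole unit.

728 units

2DS/H = 2·28,500·130/14 = 529,285.71
EOQ = √529,285.71 ≈ 727.52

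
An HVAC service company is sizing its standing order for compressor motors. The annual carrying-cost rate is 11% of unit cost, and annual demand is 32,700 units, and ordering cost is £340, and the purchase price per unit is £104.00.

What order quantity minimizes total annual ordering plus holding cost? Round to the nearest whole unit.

1,394 units

Holding cost per unit per year: H = 11% × £104 = £11.4400
2DS/H = 2·32,700·340/11.44 = 1,943,706.29
EOQ = √1,943,706.29 ≈ 1,394.17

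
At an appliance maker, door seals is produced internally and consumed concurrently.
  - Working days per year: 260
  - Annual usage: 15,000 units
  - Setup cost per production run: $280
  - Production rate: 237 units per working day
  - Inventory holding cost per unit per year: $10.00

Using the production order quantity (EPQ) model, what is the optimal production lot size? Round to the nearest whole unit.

1,054 units

d = 15,000/260 = 57.6923 units/day;  effective holding cost H(1 − d/p) = 10·(1 − 57.6923/237) = 7.56573
Q* = √(2DS / H_eff) = √(2·15,000·280 / 7.56573) ≈ 1,053.69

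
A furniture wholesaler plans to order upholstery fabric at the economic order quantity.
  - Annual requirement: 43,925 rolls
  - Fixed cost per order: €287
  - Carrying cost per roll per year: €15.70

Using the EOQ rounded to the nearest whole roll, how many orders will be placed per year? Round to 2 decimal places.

2DS/H = 2·43,925·287/15.7 = 1,605,920.38
EOQ = √1,605,920.38 ≈ 1,267.25 → Q = 1,267
N = D/Q = 43,925/1,267 ≈ 34.669 orders/yr

34.67 orders per year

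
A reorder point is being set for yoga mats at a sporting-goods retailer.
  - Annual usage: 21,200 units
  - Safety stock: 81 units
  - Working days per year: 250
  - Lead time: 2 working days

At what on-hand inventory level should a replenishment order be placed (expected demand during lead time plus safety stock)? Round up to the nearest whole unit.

251 units

Daily demand d = 21,200 / 250 = 84.800 units/day
Demand during lead time = 84.800 × 2 = 169.60
Reorder point = 169.60 + 81 = 250.60 → round up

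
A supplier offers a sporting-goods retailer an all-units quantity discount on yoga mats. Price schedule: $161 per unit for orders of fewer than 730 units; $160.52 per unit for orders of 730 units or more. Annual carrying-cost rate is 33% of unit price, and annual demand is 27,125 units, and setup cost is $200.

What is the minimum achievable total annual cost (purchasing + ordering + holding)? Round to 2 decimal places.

H₁ = 33%×$161 = $53.1300;  H₂ = 33%×$160.52 = $52.9716
EOQ₁ = √(2×27,125×200/53.1300) = 451.90  (< 730, feasible at tier 1)
EOQ₂ = √(2×27,125×200/52.9716) = 452.58  (< 730 → use Q = 730 at tier-2 price)
TC(tier 1 (EOQ₁), Q≈451.9) = $4,391,134.59
TC(tier 2, Q≈730.0) = $4,380,871.14
Minimum at tier 2: $4,380,871.14

$4,380,871.14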